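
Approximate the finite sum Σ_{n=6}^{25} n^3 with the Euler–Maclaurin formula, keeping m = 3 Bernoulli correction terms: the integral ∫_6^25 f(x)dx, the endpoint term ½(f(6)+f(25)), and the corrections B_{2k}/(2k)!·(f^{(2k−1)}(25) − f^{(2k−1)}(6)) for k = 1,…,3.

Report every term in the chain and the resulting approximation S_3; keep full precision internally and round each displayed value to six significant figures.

S_3 ≈ 105400

Integral: ∫_6^25 x^3 dx = 97332.2.
Endpoint term: (f(6) + f(25))/2 = (216.000 + 15625.0)/2 = 7920.50.
Integral + boundary = 105253.
k=1: B_{2}/(2)! × [f^{(1)}(25) − f^{(1)}(6)] = 1/12 × (1875.00 − 108.000) = 147.250.
Partial sum through k=1: 105400.
k=2: B_{4}/(4)! × [f^{(3)}(25) − f^{(3)}(6)] = −1/720 × (6.00000 − 6.00000) = 0.00000.
Partial sum through k=2: 105400.
k=3: B_{6}/(6)! × [f^{(5)}(25) − f^{(5)}(6)] = 1/30240 × (0.00000 − 0.00000) = 0.00000.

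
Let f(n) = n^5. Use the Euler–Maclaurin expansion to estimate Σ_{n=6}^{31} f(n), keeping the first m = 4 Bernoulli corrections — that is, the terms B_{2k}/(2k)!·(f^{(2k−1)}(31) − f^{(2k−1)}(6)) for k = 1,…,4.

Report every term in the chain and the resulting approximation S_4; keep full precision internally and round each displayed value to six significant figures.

The integral term ∫_6^31 x^5 dx = 1.47910e+08.
Boundary: ½(f(6) + f(31)) = ½(7776.00 + 2.86292e+07) = 1.43185e+07.
Running total after boundary: 1.62228e+08.
Order-1 term: 1/12 · (4.61760e+06 − 6480.00) = 384260.
Partial sum through k=1: 1.62612e+08.
Order-2 term: −1/720 · (57660.0 − 2160.00) = -77.0833.
Partial sum through k=2: 1.62612e+08.
Order-3 term: 1/30240 · (120.000 − 120.000) = 0.00000.
Partial sum through k=3: 1.62612e+08.
Order-4 term: −1/1209600 · (0.00000 − 0.00000) = 0.00000.

S_4 ≈ 1.62612e+08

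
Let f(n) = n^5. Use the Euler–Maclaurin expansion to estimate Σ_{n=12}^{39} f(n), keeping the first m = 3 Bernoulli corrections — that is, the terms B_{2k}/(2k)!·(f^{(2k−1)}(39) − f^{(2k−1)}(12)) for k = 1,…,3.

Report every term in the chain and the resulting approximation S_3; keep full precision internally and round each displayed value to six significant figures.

∫_12^39 x^5 dx evaluates to 5.85960e+08.
Endpoint term: (f(12) + f(39))/2 = (248832 + 9.02242e+07)/2 = 4.52365e+07.
Running total after boundary: 6.31196e+08.
k=1: B_{2}/(2)! × [f^{(1)}(39) − f^{(1)}(12)] = 1/12 × (1.15672e+07 − 103680) = 955294.
After k=1: 6.32151e+08.
k=2: B_{4}/(4)! × [f^{(3)}(39) − f^{(3)}(12)] = −1/720 × (91260.0 − 8640.00) = -114.750.
After k=2: 6.32151e+08.
k=3: B_{6}/(6)! × [f^{(5)}(39) − f^{(5)}(12)] = 1/30240 × (120.000 − 120.000) = 0.00000.

S_3 ≈ 6.32151e+08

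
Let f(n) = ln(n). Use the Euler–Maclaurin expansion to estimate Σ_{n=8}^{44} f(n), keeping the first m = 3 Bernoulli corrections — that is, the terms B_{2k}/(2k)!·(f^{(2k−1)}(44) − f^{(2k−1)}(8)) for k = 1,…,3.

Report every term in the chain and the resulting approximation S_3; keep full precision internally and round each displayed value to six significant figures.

S_3 ≈ 116.792

Integral: ∫_8^44 ln(x) dx = 113.869.
Boundary: ½(f(8) + f(44)) = ½(2.07944 + 3.78419) = 2.93182.
Integral + boundary = 116.801.
k=1: B_{2}/(2)! × [f^{(1)}(44) − f^{(1)}(8)] = 1/12 × (0.0227273 − 0.125000) = -0.00852273.
After k=1: 116.792.
k=2: B_{4}/(4)! × [f^{(3)}(44) − f^{(3)}(8)] = −1/720 × (2.34786e-05 − 0.00390625) = 5.39274e-06.
After k=2: 116.792.
k=3: B_{6}/(6)! × [f^{(5)}(44) − f^{(5)}(8)] = 1/30240 × (1.45528e-07 − 0.000732422) = -2.42155e-08.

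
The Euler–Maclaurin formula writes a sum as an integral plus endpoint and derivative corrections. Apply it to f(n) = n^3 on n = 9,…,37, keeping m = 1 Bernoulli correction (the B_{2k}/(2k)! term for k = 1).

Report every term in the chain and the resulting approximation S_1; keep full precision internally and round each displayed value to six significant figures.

∫_9^37 x^3 dx evaluates to 466900.
Boundary: ½(f(9) + f(37)) = ½(729.000 + 50653.0) = 25691.0.
Integral + boundary = 492591.
Correction k=1: B_{2}/2! · (f^{(1)}(37) − f^{(1)}(9)) = 1/12 · (4107.00 − 243.000) = 322.000.

S_1 ≈ 492913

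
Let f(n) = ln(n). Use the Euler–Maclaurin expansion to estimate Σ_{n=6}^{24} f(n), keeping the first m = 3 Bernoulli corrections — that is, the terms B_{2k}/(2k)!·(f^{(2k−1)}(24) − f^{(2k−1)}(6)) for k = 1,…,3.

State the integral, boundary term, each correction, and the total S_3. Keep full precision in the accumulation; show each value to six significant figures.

Integral: ∫_6^24 ln(x) dx = 47.5227.
Endpoint term: (f(6) + f(24))/2 = (1.79176 + 3.17805)/2 = 2.48491.
Running total after boundary: 50.0076.
Correction k=1: B_{2}/2! · (f^{(1)}(24) − f^{(1)}(6)) = 1/12 · (0.0416667 − 0.166667) = -0.0104167.
Running total after k=1: 49.9972.
Correction k=2: B_{4}/4! · (f^{(3)}(24) − f^{(3)}(6)) = −1/720 · (0.000144676 − 0.00925926) = 1.26591e-05.
Running total after k=2: 49.9972.
Correction k=3: B_{6}/6! · (f^{(5)}(24) − f^{(5)}(6)) = 1/30240 · (3.01408e-06 − 0.00308642) = -1.01964e-07.

S_3 ≈ 49.9972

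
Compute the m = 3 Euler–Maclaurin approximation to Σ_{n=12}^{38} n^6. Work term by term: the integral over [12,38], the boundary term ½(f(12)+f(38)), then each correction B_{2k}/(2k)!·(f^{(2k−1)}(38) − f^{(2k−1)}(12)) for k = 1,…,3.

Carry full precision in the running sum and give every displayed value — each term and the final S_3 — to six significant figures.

The integral term ∫_12^38 x^6 dx = 1.63400e+10.
½[f(12) + f(38)] = ½[2.98598e+06 + 3.01094e+09] = 1.50696e+09.
So far: 1.78469e+10.
Correction k=1: B_{2}/2! · (f^{(1)}(38) − f^{(1)}(12)) = 1/12 · (4.75411e+08 − 1.49299e+06) = 3.94932e+07.
After k=1: 1.78864e+10.
Correction k=2: B_{4}/4! · (f^{(3)}(38) − f^{(3)}(12)) = −1/720 · (6.58464e+06 − 207360) = -8857.33.
After k=2: 1.78864e+10.
Correction k=3: B_{6}/6! · (f^{(5)}(38) − f^{(5)}(12)) = 1/30240 · (27360.0 − 8640.00) = 0.619048.

S_3 ≈ 1.78864e+10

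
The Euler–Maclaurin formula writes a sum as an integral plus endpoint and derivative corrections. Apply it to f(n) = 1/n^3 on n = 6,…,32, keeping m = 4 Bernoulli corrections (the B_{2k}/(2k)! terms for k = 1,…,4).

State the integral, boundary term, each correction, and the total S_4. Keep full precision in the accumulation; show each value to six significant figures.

Integral: ∫_6^32 1/x^3 dx = 0.0134006.
Boundary: ½(f(6) + f(32)) = ½(0.00462963 + 3.05176e-05) = 0.00233007.
Running total after boundary: 0.0157307.
Correction k=1: B_{2}/2! · (f^{(1)}(32) − f^{(1)}(6)) = 1/12 · (-2.86102e-06 − (-0.00231481)) = 0.000192663.
Running total after k=1: 0.0159233.
Correction k=2: B_{4}/4! · (f^{(3)}(32) − f^{(3)}(6)) = −1/720 · (-5.58794e-08 − (-0.00128601)) = -1.78604e-06.
Running total after k=2: 0.0159216.
Correction k=3: B_{6}/6! · (f^{(5)}(32) − f^{(5)}(6)) = 1/30240 · (-2.29193e-09 − (-0.00150034)) = 4.96144e-08.
Running total after k=3: 0.0159216.
Correction k=4: B_{8}/8! · (f^{(7)}(32) − f^{(7)}(6)) = −1/1209600 · (-1.61151e-10 − (-0.00300069)) = -2.48073e-09.

S_4 ≈ 0.0159216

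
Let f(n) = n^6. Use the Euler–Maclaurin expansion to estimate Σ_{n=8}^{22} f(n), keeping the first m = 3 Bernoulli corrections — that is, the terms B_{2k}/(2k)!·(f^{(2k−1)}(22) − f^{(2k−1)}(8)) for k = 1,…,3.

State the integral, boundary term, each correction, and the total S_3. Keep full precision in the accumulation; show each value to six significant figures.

S_3 ≈ 4.15417e+08

∫_8^22 x^6 dx evaluates to 3.56037e+08.
Endpoint term: (f(8) + f(22))/2 = (262144 + 1.13380e+08)/2 = 5.68210e+07.
So far: 4.12858e+08.
Correction k=1: B_{2}/2! · (f^{(1)}(22) − f^{(1)}(8)) = 1/12 · (3.09218e+07 − 196608) = 2.56043e+06.
Partial sum through k=1: 4.15419e+08.
Correction k=2: B_{4}/4! · (f^{(3)}(22) − f^{(3)}(8)) = −1/720 · (1.27776e+06 − 61440.0) = -1689.33.
Partial sum through k=2: 4.15417e+08.
Correction k=3: B_{6}/6! · (f^{(5)}(22) − f^{(5)}(8)) = 1/30240 · (15840.0 − 5760.00) = 0.333333.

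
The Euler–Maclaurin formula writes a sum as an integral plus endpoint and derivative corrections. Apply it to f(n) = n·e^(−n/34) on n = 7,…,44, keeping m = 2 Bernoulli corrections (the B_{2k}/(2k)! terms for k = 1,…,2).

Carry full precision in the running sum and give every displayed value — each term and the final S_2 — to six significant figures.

∫_7^44 x·e^(−x/34) dx evaluates to 407.598.
Endpoint term: (f(7) + f(44))/2 = (5.69750 + 12.0621)/2 = 8.87982.
Running total after boundary: 416.478.
Order-1 term: 1/12 · (-0.0806293 − 0.646355) = -0.0605820.
After k=1: 416.418.
Order-2 term: −1/720 · (0.000404542 − 0.00196731) = 2.17051e-06.

S_2 ≈ 416.418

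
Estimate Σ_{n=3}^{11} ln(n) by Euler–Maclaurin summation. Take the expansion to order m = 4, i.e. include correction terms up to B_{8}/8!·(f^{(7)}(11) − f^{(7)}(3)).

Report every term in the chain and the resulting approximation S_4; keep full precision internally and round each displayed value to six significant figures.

S_4 ≈ 16.8092

Integral: ∫_3^11 ln(x) dx = 15.0810.
Boundary: ½(f(3) + f(11)) = ½(1.09861 + 2.39790) = 1.74825.
So far: 16.8293.
k=1: B_{2}/(2)! × [f^{(1)}(11) − f^{(1)}(3)] = 1/12 × (0.0909091 − 0.333333) = -0.0202020.
After k=1: 16.8091.
k=2: B_{4}/(4)! × [f^{(3)}(11) − f^{(3)}(3)] = −1/720 × (0.00150263 − 0.0740741) = 0.000100794.
After k=2: 16.8092.
k=3: B_{6}/(6)! × [f^{(5)}(11) − f^{(5)}(3)] = 1/30240 × (0.000149021 − 0.0987654) = -3.26112e-06.
After k=3: 16.8092.
k=4: B_{8}/(8)! × [f^{(7)}(11) − f^{(7)}(3)] = −1/1209600 × (3.69474e-05 − 0.329218) = 2.72141e-07.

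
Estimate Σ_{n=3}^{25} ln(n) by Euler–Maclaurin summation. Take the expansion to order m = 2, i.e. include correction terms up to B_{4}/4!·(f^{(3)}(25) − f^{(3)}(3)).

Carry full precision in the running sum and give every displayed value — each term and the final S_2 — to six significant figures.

S_2 ≈ 57.3105

The integral term ∫_3^25 ln(x) dx = 55.1761.
½[f(3) + f(25)] = ½[1.09861 + 3.21888] = 2.15874.
So far: 57.3348.
Correction k=1: B_{2}/2! · (f^{(1)}(25) − f^{(1)}(3)) = 1/12 · (0.0400000 − 0.333333) = -0.0244444.
After k=1: 57.3104.
Correction k=2: B_{4}/4! · (f^{(3)}(25) − f^{(3)}(3)) = −1/720 · (0.000128000 − 0.0740741) = 0.000102703.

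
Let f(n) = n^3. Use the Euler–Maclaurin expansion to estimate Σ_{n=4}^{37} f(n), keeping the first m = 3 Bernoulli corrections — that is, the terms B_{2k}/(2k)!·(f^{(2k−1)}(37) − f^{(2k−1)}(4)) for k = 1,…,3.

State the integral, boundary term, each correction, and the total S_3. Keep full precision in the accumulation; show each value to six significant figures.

∫_4^37 x^3 dx evaluates to 468476.
½[f(4) + f(37)] = ½[64.0000 + 50653.0] = 25358.5.
So far: 493835.
Correction k=1: B_{2}/2! · (f^{(1)}(37) − f^{(1)}(4)) = 1/12 · (4107.00 − 48.0000) = 338.250.
Partial sum through k=1: 494173.
Correction k=2: B_{4}/4! · (f^{(3)}(37) − f^{(3)}(4)) = −1/720 · (6.00000 − 6.00000) = 0.00000.
Partial sum through k=2: 494173.
Correction k=3: B_{6}/6! · (f^{(5)}(37) − f^{(5)}(4)) = 1/30240 · (0.00000 − 0.00000) = 0.00000.

S_3 ≈ 494173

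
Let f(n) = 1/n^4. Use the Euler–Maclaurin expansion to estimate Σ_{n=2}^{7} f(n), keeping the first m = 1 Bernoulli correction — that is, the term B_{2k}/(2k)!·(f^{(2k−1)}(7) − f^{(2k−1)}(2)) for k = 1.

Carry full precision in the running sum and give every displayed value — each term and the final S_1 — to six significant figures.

S_1 ≈ 0.0825499

The integral term ∫_2^7 1/x^4 dx = 0.0406948.
½[f(2) + f(7)] = ½[0.0625000 + 0.000416493] = 0.0314582.
Integral + boundary = 0.0721531.
Order-1 term: 1/12 · (-0.000237996 − (-0.125000)) = 0.0103968.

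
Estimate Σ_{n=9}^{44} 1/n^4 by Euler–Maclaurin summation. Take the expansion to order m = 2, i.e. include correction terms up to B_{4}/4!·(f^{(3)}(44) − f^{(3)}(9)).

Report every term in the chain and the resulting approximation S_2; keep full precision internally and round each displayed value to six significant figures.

∫_9^44 1/x^4 dx evaluates to 0.000453334.
½[f(9) + f(44)] = ½[0.000152416 + 2.66802e-07] = 7.63413e-05.
Running total after boundary: 0.000529676.
Order-1 term: 1/12 · (-2.42547e-08 − (-6.77404e-05)) = 5.64301e-06.
Partial sum through k=1: 0.000535319.
Order-2 term: −1/720 · (-3.75848e-10 − (-2.50890e-05)) = -3.48453e-08.

S_2 ≈ 0.000535284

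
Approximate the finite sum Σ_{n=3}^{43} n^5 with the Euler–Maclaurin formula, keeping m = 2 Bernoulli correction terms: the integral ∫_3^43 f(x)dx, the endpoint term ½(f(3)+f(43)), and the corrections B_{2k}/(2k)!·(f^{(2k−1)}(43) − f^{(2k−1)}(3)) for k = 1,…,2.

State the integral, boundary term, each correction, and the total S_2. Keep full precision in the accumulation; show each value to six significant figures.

∫_3^43 x^5 dx evaluates to 1.05356e+09.
½[f(3) + f(43)] = ½[243.000 + 1.47008e+08] = 7.35043e+07.
Integral + boundary = 1.12706e+09.
Order-1 term: 1/12 · (1.70940e+07 − 405.000) = 1.42447e+06.
Partial sum through k=1: 1.12849e+09.
Order-2 term: −1/720 · (110940 − 540.000) = -153.333.

S_2 ≈ 1.12849e+09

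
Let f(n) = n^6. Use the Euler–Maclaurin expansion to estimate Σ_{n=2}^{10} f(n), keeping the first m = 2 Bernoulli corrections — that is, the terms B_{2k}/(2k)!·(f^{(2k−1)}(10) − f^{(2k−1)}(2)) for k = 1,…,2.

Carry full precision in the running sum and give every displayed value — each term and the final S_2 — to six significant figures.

The integral term ∫_2^10 x^6 dx = 1.42855e+06.
Boundary: ½(f(2) + f(10)) = ½(64.0000 + 1.00000e+06) = 500032.
Integral + boundary = 1.92859e+06.
Correction k=1: B_{2}/2! · (f^{(1)}(10) − f^{(1)}(2)) = 1/12 · (600000 − 192.000) = 49984.0.
Partial sum through k=1: 1.97857e+06.
Correction k=2: B_{4}/4! · (f^{(3)}(10) − f^{(3)}(2)) = −1/720 · (120000 − 960.000) = -165.333.

S_2 ≈ 1.97840e+06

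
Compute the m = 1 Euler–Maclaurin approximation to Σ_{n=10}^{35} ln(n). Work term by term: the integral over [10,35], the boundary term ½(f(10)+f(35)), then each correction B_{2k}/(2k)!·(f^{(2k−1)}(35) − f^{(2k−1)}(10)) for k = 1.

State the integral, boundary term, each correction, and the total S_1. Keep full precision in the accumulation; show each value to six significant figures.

The integral term ∫_10^35 ln(x) dx = 76.4113.
½[f(10) + f(35)] = ½[2.30259 + 3.55535] = 2.92897.
So far: 79.3403.
k=1: B_{2}/(2)! × [f^{(1)}(35) − f^{(1)}(10)] = 1/12 × (0.0285714 − 0.100000) = -0.00595238.

S_1 ≈ 79.3343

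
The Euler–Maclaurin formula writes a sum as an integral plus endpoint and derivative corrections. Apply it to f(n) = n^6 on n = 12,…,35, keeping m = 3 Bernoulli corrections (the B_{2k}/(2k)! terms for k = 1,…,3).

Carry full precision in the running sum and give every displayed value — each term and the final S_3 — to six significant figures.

∫_12^35 x^6 dx evaluates to 9.18621e+09.
½[f(12) + f(35)] = ½[2.98598e+06 + 1.83827e+09] = 9.20626e+08.
Integral + boundary = 1.01068e+10.
Correction k=1: B_{2}/2! · (f^{(1)}(35) − f^{(1)}(12)) = 1/12 · (3.15131e+08 − 1.49299e+06) = 2.61365e+07.
After k=1: 1.01330e+10.
Correction k=2: B_{4}/4! · (f^{(3)}(35) − f^{(3)}(12)) = −1/720 · (5.14500e+06 − 207360) = -6857.83.
After k=2: 1.01330e+10.
Correction k=3: B_{6}/6! · (f^{(5)}(35) − f^{(5)}(12)) = 1/30240 · (25200.0 − 8640.00) = 0.547619.

S_3 ≈ 1.01330e+10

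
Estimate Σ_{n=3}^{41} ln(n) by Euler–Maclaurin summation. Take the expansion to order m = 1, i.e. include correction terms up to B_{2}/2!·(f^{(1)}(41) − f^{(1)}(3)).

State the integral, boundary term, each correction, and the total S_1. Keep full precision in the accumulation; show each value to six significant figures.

Integral: ∫_3^41 ln(x) dx = 110.961.
Boundary: ½(f(3) + f(41)) = ½(1.09861 + 3.71357) = 2.40609.
Integral + boundary = 113.367.
Order-1 term: 1/12 · (0.0243902 − 0.333333) = -0.0257453.

S_1 ≈ 113.341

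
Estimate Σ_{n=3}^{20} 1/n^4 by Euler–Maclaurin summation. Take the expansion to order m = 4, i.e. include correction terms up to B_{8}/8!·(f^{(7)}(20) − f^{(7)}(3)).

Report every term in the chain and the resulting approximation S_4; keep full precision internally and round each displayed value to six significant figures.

The integral term ∫_3^20 1/x^4 dx = 0.0123040.
Boundary: ½(f(3) + f(20)) = ½(0.0123457 + 6.25000e-06) = 0.00617596.
So far: 0.0184800.
k=1: B_{2}/(2)! × [f^{(1)}(20) − f^{(1)}(3)] = 1/12 × (-1.25000e-06 − (-0.0164609)) = 0.00137164.
Running total after k=1: 0.0198516.
k=2: B_{4}/(4)! × [f^{(3)}(20) − f^{(3)}(3)] = −1/720 × (-9.37500e-08 − (-0.0548697)) = -7.62078e-05.
Running total after k=2: 0.0197754.
k=3: B_{6}/(6)! × [f^{(5)}(20) − f^{(5)}(3)] = 1/30240 × (-1.31250e-08 − (-0.341411)) = 1.12901e-05.
Running total after k=3: 0.0197867.
k=4: B_{8}/(8)! × [f^{(7)}(20) − f^{(7)}(3)] = −1/1209600 × (-2.95313e-09 − (-3.41411)) = -2.82251e-06.

S_4 ≈ 0.0197839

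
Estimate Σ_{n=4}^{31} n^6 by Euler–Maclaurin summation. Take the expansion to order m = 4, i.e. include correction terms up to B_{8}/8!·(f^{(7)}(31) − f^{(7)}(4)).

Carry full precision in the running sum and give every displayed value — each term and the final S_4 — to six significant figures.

S_4 ≈ 4.38843e+09

∫_4^31 x^6 dx evaluates to 3.93037e+09.
Boundary: ½(f(4) + f(31)) = ½(4096.00 + 8.87504e+08) = 4.43754e+08.
So far: 4.37412e+09.
Order-1 term: 1/12 · (1.71775e+08 − 6144.00) = 1.43141e+07.
After k=1: 4.38844e+09.
Order-2 term: −1/720 · (3.57492e+06 − 7680.00) = -4954.50.
After k=2: 4.38843e+09.
Order-3 term: 1/30240 · (22320.0 − 2880.00) = 0.642857.
After k=3: 4.38843e+09.
Order-4 term: −1/1209600 · (0.00000 − 0.00000) = 0.00000.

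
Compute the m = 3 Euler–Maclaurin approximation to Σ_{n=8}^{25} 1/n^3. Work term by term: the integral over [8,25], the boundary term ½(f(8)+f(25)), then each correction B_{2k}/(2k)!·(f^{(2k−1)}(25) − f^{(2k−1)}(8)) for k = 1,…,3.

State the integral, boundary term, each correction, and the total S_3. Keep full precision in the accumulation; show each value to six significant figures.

S_3 ≈ 0.00808115

∫_8^25 1/x^3 dx evaluates to 0.00701250.
Boundary: ½(f(8) + f(25)) = ½(0.00195312 + 6.40000e-05) = 0.00100856.
So far: 0.00802106.
Order-1 term: 1/12 · (-7.68000e-06 − (-0.000732422)) = 6.03952e-05.
Running total after k=1: 0.00808146.
Order-2 term: −1/720 · (-2.45760e-07 − (-0.000228882)) = -3.17550e-07.
Running total after k=2: 0.00808114.
Order-3 term: 1/30240 · (-1.65151e-08 − (-0.000150204)) = 4.96651e-09.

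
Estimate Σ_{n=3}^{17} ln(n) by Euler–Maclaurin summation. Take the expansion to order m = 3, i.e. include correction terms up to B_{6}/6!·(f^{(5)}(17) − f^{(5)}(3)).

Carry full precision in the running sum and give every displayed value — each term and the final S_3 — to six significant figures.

∫_3^17 ln(x) dx evaluates to 30.8688.
½[f(3) + f(17)] = ½[1.09861 + 2.83321] = 1.96591.
Integral + boundary = 32.8347.
Order-1 term: 1/12 · (0.0588235 − 0.333333) = -0.0228758.
After k=1: 32.8118.
Order-2 term: −1/720 · (0.000407083 − 0.0740741) = 0.000102315.
After k=2: 32.8119.
Order-3 term: 1/30240 · (1.69031e-05 − 0.0987654) = -3.26549e-06.

S_3 ≈ 32.8119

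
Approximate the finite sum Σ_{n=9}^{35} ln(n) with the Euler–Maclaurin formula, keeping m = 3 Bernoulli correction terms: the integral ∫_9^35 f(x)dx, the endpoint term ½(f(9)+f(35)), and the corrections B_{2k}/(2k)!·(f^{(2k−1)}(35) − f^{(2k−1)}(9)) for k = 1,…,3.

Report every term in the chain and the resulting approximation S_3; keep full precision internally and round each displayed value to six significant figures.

The integral term ∫_9^35 ln(x) dx = 78.6622.
Boundary: ½(f(9) + f(35)) = ½(2.19722 + 3.55535) = 2.87629.
Running total after boundary: 81.5384.
Order-1 term: 1/12 · (0.0285714 − 0.111111) = -0.00687831.
Partial sum through k=1: 81.5316.
Order-2 term: −1/720 · (4.66472e-05 − 0.00274348) = 3.74561e-06.
Partial sum through k=2: 81.5316.
Order-3 term: 1/30240 · (4.56952e-07 − 0.000406442) = -1.34254e-08.

S_3 ≈ 81.5316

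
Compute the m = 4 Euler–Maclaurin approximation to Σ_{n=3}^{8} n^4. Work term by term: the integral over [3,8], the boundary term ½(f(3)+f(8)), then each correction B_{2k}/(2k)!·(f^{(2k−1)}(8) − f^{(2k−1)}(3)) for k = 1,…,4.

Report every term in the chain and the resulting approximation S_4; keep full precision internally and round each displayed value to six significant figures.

S_4 ≈ 8755.00

The integral term ∫_3^8 x^4 dx = 6505.00.
Boundary: ½(f(3) + f(8)) = ½(81.0000 + 4096.00) = 2088.50.
So far: 8593.50.
k=1: B_{2}/(2)! × [f^{(1)}(8) − f^{(1)}(3)] = 1/12 × (2048.00 − 108.000) = 161.667.
Partial sum through k=1: 8755.17.
k=2: B_{4}/(4)! × [f^{(3)}(8) − f^{(3)}(3)] = −1/720 × (192.000 − 72.0000) = -0.166667.
Partial sum through k=2: 8755.00.
k=3: B_{6}/(6)! × [f^{(5)}(8) − f^{(5)}(3)] = 1/30240 × (0.00000 − 0.00000) = 0.00000.
Partial sum through k=3: 8755.00.
k=4: B_{8}/(8)! × [f^{(7)}(8) − f^{(7)}(3)] = −1/1209600 × (0.00000 − 0.00000) = 0.00000.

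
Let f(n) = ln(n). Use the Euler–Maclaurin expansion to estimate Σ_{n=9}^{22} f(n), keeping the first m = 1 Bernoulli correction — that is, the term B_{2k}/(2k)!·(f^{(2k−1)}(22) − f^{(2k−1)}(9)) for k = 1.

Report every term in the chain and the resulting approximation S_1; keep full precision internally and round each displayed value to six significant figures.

S_1 ≈ 37.8666

Integral: ∫_9^22 ln(x) dx = 35.2279.
Boundary: ½(f(9) + f(22)) = ½(2.19722 + 3.09104) = 2.64413.
Running total after boundary: 37.8720.
Correction k=1: B_{2}/2! · (f^{(1)}(22) − f^{(1)}(9)) = 1/12 · (0.0454545 − 0.111111) = -0.00547138.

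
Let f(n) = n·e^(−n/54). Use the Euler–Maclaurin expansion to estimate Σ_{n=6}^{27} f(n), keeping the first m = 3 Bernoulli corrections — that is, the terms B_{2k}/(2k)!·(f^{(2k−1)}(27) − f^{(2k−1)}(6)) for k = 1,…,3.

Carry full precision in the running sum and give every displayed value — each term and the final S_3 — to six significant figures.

The integral term ∫_6^27 x·e^(−x/54) dx = 246.314.
½[f(6) + f(27)] = ½[5.36904 + 16.3763] = 10.8727.
Integral + boundary = 257.187.
Correction k=1: B_{2}/2! · (f^{(1)}(27) − f^{(1)}(6)) = 1/12 · (0.303265 − 0.795413) = -0.0410123.
After k=1: 257.146.
Correction k=2: B_{4}/4! · (f^{(3)}(27) − f^{(3)}(6)) = −1/720 · (0.000520002 − 0.000886520) = 5.09052e-07.
After k=2: 257.146.
Correction k=3: B_{6}/6! · (f^{(5)}(27) − f^{(5)}(6)) = 1/30240 · (3.20989e-07 − 5.14494e-07) = -6.39897e-12.

S_3 ≈ 257.146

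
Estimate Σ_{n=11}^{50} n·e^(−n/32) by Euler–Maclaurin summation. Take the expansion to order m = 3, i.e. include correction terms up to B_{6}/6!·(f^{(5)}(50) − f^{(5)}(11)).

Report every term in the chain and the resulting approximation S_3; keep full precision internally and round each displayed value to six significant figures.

Integral: ∫_11^50 x·e^(−x/32) dx = 425.710.
Endpoint term: (f(11) + f(50))/2 = (7.80017 + 10.4806)/2 = 9.14037.
Integral + boundary = 434.850.
Correction k=1: B_{2}/2! · (f^{(1)}(50) − f^{(1)}(11)) = 1/12 · (-0.117906 − 0.465351) = -0.0486048.
After k=1: 434.802.
Correction k=2: B_{4}/4! · (f^{(3)}(50) − f^{(3)}(11)) = −1/720 · (0.000294254 − 0.00183942) = 2.14606e-06.
After k=2: 434.802.
Correction k=3: B_{6}/6! · (f^{(5)}(50) − f^{(5)}(11)) = 1/30240 · (6.87160e-07 − 3.14882e-06) = -8.14041e-11.

S_3 ≈ 434.802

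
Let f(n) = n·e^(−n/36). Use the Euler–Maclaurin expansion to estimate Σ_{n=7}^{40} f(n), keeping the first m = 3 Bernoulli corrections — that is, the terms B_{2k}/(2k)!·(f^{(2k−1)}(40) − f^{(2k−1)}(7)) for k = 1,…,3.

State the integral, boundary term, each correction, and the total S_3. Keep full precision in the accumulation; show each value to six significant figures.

Integral: ∫_7^40 x·e^(−x/36) dx = 373.784.
½[f(7) + f(40)] = ½[5.76304 + 13.1677] = 9.46538.
Integral + boundary = 383.249.
Order-1 term: 1/12 · (-0.0365770 − 0.663207) = -0.0583154.
Partial sum through k=1: 383.191.
Order-2 term: −1/720 · (0.000479791 − 0.00178225) = 1.80897e-06.
Partial sum through k=2: 383.191.
Order-3 term: 1/30240 · (7.62195e-07 − 2.35552e-06) = -5.26894e-11.

S_3 ≈ 383.191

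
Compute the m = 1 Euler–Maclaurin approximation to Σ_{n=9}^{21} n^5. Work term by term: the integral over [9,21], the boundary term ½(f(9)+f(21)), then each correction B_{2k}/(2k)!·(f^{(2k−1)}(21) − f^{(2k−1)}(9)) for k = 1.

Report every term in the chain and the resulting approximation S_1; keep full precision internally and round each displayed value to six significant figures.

S_1 ≈ 1.63557e+07

∫_9^21 x^5 dx evaluates to 1.42058e+07.
Endpoint term: (f(9) + f(21))/2 = (59049.0 + 4.08410e+06)/2 = 2.07158e+06.
Running total after boundary: 1.62774e+07.
Order-1 term: 1/12 · (972405 − 32805.0) = 78300.0.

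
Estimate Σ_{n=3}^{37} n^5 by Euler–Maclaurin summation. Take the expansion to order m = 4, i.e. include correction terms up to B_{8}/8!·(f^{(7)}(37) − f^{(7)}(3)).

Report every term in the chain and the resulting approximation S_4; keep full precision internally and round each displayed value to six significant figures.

S_4 ≈ 4.63074e+08

The integral term ∫_3^37 x^5 dx = 4.27621e+08.
Boundary: ½(f(3) + f(37)) = ½(243.000 + 6.93440e+07) = 3.46721e+07.
Running total after boundary: 4.62293e+08.
Correction k=1: B_{2}/2! · (f^{(1)}(37) − f^{(1)}(3)) = 1/12 · (9.37080e+06 − 405.000) = 780867.
Running total after k=1: 4.63074e+08.
Correction k=2: B_{4}/4! · (f^{(3)}(37) − f^{(3)}(3)) = −1/720 · (82140.0 − 540.000) = -113.333.
Running total after k=2: 4.63074e+08.
Correction k=3: B_{6}/6! · (f^{(5)}(37) − f^{(5)}(3)) = 1/30240 · (120.000 − 120.000) = 0.00000.
Running total after k=3: 4.63074e+08.
Correction k=4: B_{8}/8! · (f^{(7)}(37) − f^{(7)}(3)) = −1/1209600 · (0.00000 − 0.00000) = 0.00000.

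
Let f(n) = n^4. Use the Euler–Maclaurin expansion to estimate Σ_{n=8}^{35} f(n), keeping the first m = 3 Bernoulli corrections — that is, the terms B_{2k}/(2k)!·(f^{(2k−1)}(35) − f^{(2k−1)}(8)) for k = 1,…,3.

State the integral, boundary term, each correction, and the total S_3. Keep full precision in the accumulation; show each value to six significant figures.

S_3 ≈ 1.12643e+07

Integral: ∫_8^35 x^4 dx = 1.04978e+07.
Endpoint term: (f(8) + f(35))/2 = (4096.00 + 1.50062e+06)/2 = 752360.
So far: 1.12502e+07.
k=1: B_{2}/(2)! × [f^{(1)}(35) − f^{(1)}(8)] = 1/12 × (171500 − 2048.00) = 14121.0.
Partial sum through k=1: 1.12643e+07.
k=2: B_{4}/(4)! × [f^{(3)}(35) − f^{(3)}(8)] = −1/720 × (840.000 − 192.000) = -0.900000.
Partial sum through k=2: 1.12643e+07.
k=3: B_{6}/(6)! × [f^{(5)}(35) − f^{(5)}(8)] = 1/30240 × (0.00000 − 0.00000) = 0.00000.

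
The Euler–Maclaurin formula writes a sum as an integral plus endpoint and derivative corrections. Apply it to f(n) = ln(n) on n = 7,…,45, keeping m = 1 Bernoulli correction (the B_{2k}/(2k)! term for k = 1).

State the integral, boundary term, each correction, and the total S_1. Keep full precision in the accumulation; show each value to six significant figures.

S_1 ≈ 122.545

∫_7^45 ln(x) dx evaluates to 119.678.
½[f(7) + f(45)] = ½[1.94591 + 3.80666] = 2.87629.
So far: 122.555.
Correction k=1: B_{2}/2! · (f^{(1)}(45) − f^{(1)}(7)) = 1/12 · (0.0222222 − 0.142857) = -0.0100529.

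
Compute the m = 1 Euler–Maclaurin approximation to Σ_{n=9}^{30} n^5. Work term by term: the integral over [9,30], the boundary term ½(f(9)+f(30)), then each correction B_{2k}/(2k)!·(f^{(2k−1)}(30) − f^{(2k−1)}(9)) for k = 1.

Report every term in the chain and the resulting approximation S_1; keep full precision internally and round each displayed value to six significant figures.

S_1 ≈ 1.33926e+08

The integral term ∫_9^30 x^5 dx = 1.21411e+08.
Boundary: ½(f(9) + f(30)) = ½(59049.0 + 2.43000e+07) = 1.21795e+07.
Running total after boundary: 1.33591e+08.
k=1: B_{2}/(2)! × [f^{(1)}(30) − f^{(1)}(9)] = 1/12 × (4.05000e+06 − 32805.0) = 334766.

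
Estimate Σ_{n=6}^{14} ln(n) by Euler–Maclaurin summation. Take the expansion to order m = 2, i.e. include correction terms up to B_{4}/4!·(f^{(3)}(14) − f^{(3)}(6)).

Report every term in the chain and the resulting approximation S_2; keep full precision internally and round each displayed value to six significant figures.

∫_6^14 ln(x) dx evaluates to 18.1962.
Boundary: ½(f(6) + f(14)) = ½(1.79176 + 2.63906) = 2.21541.
Integral + boundary = 20.4117.
Order-1 term: 1/12 · (0.0714286 − 0.166667) = -0.00793651.
Running total after k=1: 20.4037.
Order-2 term: −1/720 · (0.000728863 − 0.00925926) = 1.18478e-05.

S_2 ≈ 20.4037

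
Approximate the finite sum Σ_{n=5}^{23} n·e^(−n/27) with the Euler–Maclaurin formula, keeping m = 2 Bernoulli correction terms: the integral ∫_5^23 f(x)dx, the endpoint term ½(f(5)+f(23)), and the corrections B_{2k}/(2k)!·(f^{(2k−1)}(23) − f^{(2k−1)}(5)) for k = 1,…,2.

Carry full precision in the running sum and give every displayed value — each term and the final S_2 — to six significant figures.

The integral term ∫_5^23 x·e^(−x/27) dx = 141.999.
Boundary: ½(f(5) + f(23)) = ½(4.15475 + 9.81236) = 6.98355.
So far: 148.982.
k=1: B_{2}/(2)! × [f^{(1)}(23) − f^{(1)}(5)] = 1/12 × (0.0632036 − 0.677071) = -0.0511556.
Partial sum through k=1: 148.931.
k=2: B_{4}/(4)! × [f^{(3)}(23) − f^{(3)}(5)] = −1/720 × (0.00125714 − 0.00320847) = 2.71018e-06.

S_2 ≈ 148.931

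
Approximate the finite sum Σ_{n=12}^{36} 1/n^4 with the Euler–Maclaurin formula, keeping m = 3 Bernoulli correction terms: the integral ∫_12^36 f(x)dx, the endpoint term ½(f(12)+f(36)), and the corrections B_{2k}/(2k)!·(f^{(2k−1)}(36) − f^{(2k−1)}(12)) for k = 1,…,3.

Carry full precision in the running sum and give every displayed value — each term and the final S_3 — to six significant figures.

S_3 ≈ 0.000211497

Integral: ∫_12^36 1/x^4 dx = 0.000185757.
Boundary: ½(f(12) + f(36)) = ½(4.82253e-05 + 5.95374e-07) = 2.44103e-05.
Running total after boundary: 0.000210167.
Correction k=1: B_{2}/2! · (f^{(1)}(36) − f^{(1)}(12)) = 1/12 · (-6.61527e-08 − (-1.60751e-05)) = 1.33408e-06.
Running total after k=1: 0.000211501.
Correction k=2: B_{4}/4! · (f^{(3)}(36) − f^{(3)}(12)) = −1/720 · (-1.53131e-09 − (-3.34898e-06)) = -4.64923e-09.
Running total after k=2: 0.000211497.
Correction k=3: B_{6}/6! · (f^{(5)}(36) − f^{(5)}(12)) = 1/30240 · (-6.61678e-11 − (-1.30238e-06)) = 4.30660e-11.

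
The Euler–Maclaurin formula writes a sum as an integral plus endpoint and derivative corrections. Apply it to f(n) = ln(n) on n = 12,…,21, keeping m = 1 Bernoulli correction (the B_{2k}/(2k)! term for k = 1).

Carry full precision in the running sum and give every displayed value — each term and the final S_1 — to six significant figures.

Integral: ∫_12^21 ln(x) dx = 25.1161.
Boundary: ½(f(12) + f(21)) = ½(2.48491 + 3.04452) = 2.76471.
Running total after boundary: 27.8808.
Order-1 term: 1/12 · (0.0476190 − 0.0833333) = -0.00297619.

S_1 ≈ 27.8778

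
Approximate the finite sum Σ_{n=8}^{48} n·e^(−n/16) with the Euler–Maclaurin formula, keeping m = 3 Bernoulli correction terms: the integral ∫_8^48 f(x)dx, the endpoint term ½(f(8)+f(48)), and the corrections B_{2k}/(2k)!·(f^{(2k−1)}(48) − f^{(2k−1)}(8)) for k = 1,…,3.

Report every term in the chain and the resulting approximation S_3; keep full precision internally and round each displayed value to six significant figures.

The integral term ∫_8^48 x·e^(−x/16) dx = 181.926.
Endpoint term: (f(8) + f(48))/2 = (4.85225 + 2.38978)/2 = 3.62101.
Running total after boundary: 185.547.
Order-1 term: 1/12 · (-0.0995741 − 0.303265) = -0.0335700.
After k=1: 185.513.
Order-2 term: −1/720 · (0.00000 − 0.00592315) = 8.22660e-06.
After k=2: 185.513.
Order-3 term: 1/30240 · (1.51938e-06 − 4.16472e-05) = -1.32698e-09.

S_3 ≈ 185.513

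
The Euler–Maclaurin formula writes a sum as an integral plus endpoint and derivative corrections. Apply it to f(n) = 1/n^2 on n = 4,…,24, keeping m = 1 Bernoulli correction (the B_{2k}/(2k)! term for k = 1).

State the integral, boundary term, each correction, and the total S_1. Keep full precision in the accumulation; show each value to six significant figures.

S_1 ≈ 0.243043

Integral: ∫_4^24 1/x^2 dx = 0.208333.
Boundary: ½(f(4) + f(24)) = ½(0.0625000 + 0.00173611) = 0.0321181.
Running total after boundary: 0.240451.
Correction k=1: B_{2}/2! · (f^{(1)}(24) − f^{(1)}(4)) = 1/12 · (-0.000144676 − (-0.0312500)) = 0.00259211.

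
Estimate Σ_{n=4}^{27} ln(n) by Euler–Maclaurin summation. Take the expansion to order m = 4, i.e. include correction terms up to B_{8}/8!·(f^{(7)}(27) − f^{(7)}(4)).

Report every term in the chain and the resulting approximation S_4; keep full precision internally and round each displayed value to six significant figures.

∫_4^27 ln(x) dx evaluates to 60.4424.
½[f(4) + f(27)] = ½[1.38629 + 3.29584] = 2.34107.
Running total after boundary: 62.7835.
Order-1 term: 1/12 · (0.0370370 − 0.250000) = -0.0177469.
Running total after k=1: 62.7657.
Order-2 term: −1/720 · (0.000101611 − 0.0312500) = 4.32617e-05.
Running total after k=2: 62.7658.
Order-3 term: 1/30240 · (1.67260e-06 − 0.0234375) = -7.74994e-07.
Running total after k=3: 62.7658.
Order-4 term: −1/1209600 · (6.88313e-08 − 0.0439453) = 3.63304e-08.

S_4 ≈ 62.7658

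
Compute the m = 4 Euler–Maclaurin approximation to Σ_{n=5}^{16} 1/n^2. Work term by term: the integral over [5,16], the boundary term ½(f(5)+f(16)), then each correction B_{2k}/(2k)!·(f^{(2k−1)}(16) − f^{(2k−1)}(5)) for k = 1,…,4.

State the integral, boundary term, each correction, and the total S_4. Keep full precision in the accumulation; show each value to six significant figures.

∫_5^16 1/x^2 dx evaluates to 0.137500.
Boundary: ½(f(5) + f(16)) = ½(0.0400000 + 0.00390625) = 0.0219531.
So far: 0.159453.
Correction k=1: B_{2}/2! · (f^{(1)}(16) − f^{(1)}(5)) = 1/12 · (-0.000488281 − (-0.0160000)) = 0.00129264.
Running total after k=1: 0.160746.
Correction k=2: B_{4}/4! · (f^{(3)}(16) − f^{(3)}(5)) = −1/720 · (-2.28882e-05 − (-0.00768000)) = -1.06349e-05.
Running total after k=2: 0.160735.
Correction k=3: B_{6}/6! · (f^{(5)}(16) − f^{(5)}(5)) = 1/30240 · (-2.68221e-06 − (-0.00921600)) = 3.04673e-07.
Running total after k=3: 0.160735.
Correction k=4: B_{8}/8! · (f^{(7)}(16) − f^{(7)}(5)) = −1/1209600 · (-5.86733e-07 − (-0.0206438)) = -1.70662e-08.

S_4 ≈ 0.160735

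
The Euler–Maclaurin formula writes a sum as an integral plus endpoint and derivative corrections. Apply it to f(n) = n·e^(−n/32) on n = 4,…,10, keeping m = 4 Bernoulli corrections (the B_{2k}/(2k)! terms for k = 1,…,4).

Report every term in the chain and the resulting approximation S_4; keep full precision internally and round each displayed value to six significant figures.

∫_4^10 x·e^(−x/32) dx evaluates to 33.3450.
Boundary: ½(f(4) + f(10)) = ½(3.52999 + 7.31616) = 5.42307.
Running total after boundary: 38.7681.
Order-1 term: 1/12 · (0.502986 − 0.772185) = -0.0224333.
Running total after k=1: 38.7457.
Order-2 term: −1/720 · (0.00192013 − 0.00247771) = 7.74416e-07.
Running total after k=2: 38.7457.
Order-3 term: 1/30240 · (3.27058e-06 − 4.10287e-06) = -2.75230e-11.
Running total after k=3: 38.7457.
Order-4 term: −1/1209600 · (4.55666e-09 − 5.65049e-09) = 9.04287e-16.

S_4 ≈ 38.7457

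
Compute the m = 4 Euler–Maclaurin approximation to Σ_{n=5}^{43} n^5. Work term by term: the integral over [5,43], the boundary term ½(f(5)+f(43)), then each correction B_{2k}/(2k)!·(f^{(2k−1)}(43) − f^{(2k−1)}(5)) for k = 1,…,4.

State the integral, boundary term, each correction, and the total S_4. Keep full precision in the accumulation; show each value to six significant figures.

S_4 ≈ 1.12849e+09

Integral: ∫_5^43 x^5 dx = 1.05356e+09.
Endpoint term: (f(5) + f(43))/2 = (3125.00 + 1.47008e+08)/2 = 7.35058e+07.
Running total after boundary: 1.12706e+09.
Correction k=1: B_{2}/2! · (f^{(1)}(43) − f^{(1)}(5)) = 1/12 · (1.70940e+07 − 3125.00) = 1.42424e+06.
After k=1: 1.12849e+09.
Correction k=2: B_{4}/4! · (f^{(3)}(43) − f^{(3)}(5)) = −1/720 · (110940 − 1500.00) = -152.000.
After k=2: 1.12849e+09.
Correction k=3: B_{6}/6! · (f^{(5)}(43) − f^{(5)}(5)) = 1/30240 · (120.000 − 120.000) = 0.00000.
After k=3: 1.12849e+09.
Correction k=4: B_{8}/8! · (f^{(7)}(43) − f^{(7)}(5)) = −1/1209600 · (0.00000 − 0.00000) = 0.00000.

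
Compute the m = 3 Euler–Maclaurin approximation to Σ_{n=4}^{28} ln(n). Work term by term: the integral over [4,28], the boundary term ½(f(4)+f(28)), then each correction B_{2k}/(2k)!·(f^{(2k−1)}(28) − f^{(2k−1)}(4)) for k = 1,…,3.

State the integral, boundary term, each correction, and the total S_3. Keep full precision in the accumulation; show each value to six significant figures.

S_3 ≈ 66.0980

The integral term ∫_4^28 ln(x) dx = 63.7565.
Endpoint term: (f(4) + f(28))/2 = (1.38629 + 3.33220)/2 = 2.35925.
Running total after boundary: 66.1158.
Correction k=1: B_{2}/2! · (f^{(1)}(28) − f^{(1)}(4)) = 1/12 · (0.0357143 − 0.250000) = -0.0178571.
Partial sum through k=1: 66.0979.
Correction k=2: B_{4}/4! · (f^{(3)}(28) − f^{(3)}(4)) = −1/720 · (9.11079e-05 − 0.0312500) = 4.32762e-05.
Partial sum through k=2: 66.0980.
Correction k=3: B_{6}/6! · (f^{(5)}(28) − f^{(5)}(4)) = 1/30240 · (1.39451e-06 − 0.0234375) = -7.75003e-07.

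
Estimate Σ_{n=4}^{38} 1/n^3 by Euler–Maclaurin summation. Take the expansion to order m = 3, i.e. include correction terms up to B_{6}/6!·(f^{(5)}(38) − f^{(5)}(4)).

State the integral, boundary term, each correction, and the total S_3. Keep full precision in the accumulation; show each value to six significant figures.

Integral: ∫_4^38 1/x^3 dx = 0.0309037.
½[f(4) + f(38)] = ½[0.0156250 + 1.82242e-05] = 0.00782161.
So far: 0.0387254.
k=1: B_{2}/(2)! × [f^{(1)}(38) − f^{(1)}(4)] = 1/12 × (-1.43876e-06 − (-0.0117188)) = 0.000976443.
After k=1: 0.0397018.
k=2: B_{4}/(4)! × [f^{(3)}(38) − f^{(3)}(4)] = −1/720 × (-1.99274e-08 − (-0.0146484)) = -2.03450e-05.
After k=2: 0.0396814.
k=3: B_{6}/(6)! × [f^{(5)}(38) − f^{(5)}(4)] = 1/30240 × (-5.79605e-10 − (-0.0384521)) = 1.27157e-06.

S_3 ≈ 0.0396827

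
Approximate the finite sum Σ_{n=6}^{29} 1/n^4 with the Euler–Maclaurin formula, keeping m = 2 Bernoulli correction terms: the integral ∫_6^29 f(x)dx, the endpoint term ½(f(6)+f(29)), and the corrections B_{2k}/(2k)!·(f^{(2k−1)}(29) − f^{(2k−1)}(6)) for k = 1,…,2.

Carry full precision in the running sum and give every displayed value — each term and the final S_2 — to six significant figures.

Integral: ∫_6^29 1/x^4 dx = 0.00152954.
½[f(6) + f(29)] = ½[0.000771605 + 1.41387e-06] = 0.000386509.
So far: 0.00191605.
k=1: B_{2}/(2)! × [f^{(1)}(29) − f^{(1)}(6)] = 1/12 × (-1.95016e-07 − (-0.000514403)) = 4.28507e-05.
Partial sum through k=1: 0.00195890.
k=2: B_{4}/(4)! × [f^{(3)}(29) − f^{(3)}(6)] = −1/720 × (-6.95657e-09 − (-0.000428669)) = -5.95365e-07.

S_2 ≈ 0.00195831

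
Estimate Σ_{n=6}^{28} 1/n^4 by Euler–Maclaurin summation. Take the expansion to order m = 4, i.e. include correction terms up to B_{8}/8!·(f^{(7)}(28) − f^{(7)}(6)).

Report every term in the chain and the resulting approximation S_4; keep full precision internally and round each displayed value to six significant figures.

∫_6^28 1/x^4 dx evaluates to 0.00152803.
½[f(6) + f(28)] = ½[0.000771605 + 1.62693e-06] = 0.000386616.
So far: 0.00191464.
k=1: B_{2}/(2)! × [f^{(1)}(28) − f^{(1)}(6)] = 1/12 × (-2.32418e-07 − (-0.000514403)) = 4.28476e-05.
Partial sum through k=1: 0.00195749.
k=2: B_{4}/(4)! × [f^{(3)}(28) − f^{(3)}(6)] = −1/720 × (-8.89355e-09 − (-0.000428669)) = -5.95362e-07.
Partial sum through k=2: 0.00195689.
k=3: B_{6}/(6)! × [f^{(5)}(28) − f^{(5)}(6)] = 1/30240 × (-6.35253e-10 − (-0.000666819)) = 2.20509e-08.
Partial sum through k=3: 0.00195692.
k=4: B_{8}/(8)! × [f^{(7)}(28) − f^{(7)}(6)] = −1/1209600 × (-7.29245e-11 − (-0.00166705)) = -1.37818e-09.

S_4 ≈ 0.00195691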